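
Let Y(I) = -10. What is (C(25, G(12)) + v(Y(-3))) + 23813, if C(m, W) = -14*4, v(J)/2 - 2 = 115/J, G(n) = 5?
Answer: 23738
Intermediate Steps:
v(J) = 4 + 230/J (v(J) = 4 + 2*(115/J) = 4 + 230/J)
C(m, W) = -56
(C(25, G(12)) + v(Y(-3))) + 23813 = (-56 + (4 + 230/(-10))) + 23813 = (-56 + (4 + 230*(-⅒))) + 23813 = (-56 + (4 - 23)) + 23813 = (-56 - 19) + 23813 = -75 + 23813 = 23738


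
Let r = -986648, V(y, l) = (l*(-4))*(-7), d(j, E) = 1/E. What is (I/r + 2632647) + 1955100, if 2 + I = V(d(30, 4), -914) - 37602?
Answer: 1131622866313/246662 ≈ 4.5877e+6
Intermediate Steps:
V(y, l) = 28*l (V(y, l) = -4*l*(-7) = 28*l)
I = -63196 (I = -2 + (28*(-914) - 37602) = -2 + (-25592 - 37602) = -2 - 63194 = -63196)
(I/r + 2632647) + 1955100 = (-63196/(-986648) + 2632647) + 1955100 = (-63196*(-1/986648) + 2632647) + 1955100 = (15799/246662 + 2632647) + 1955100 = 649373990113/246662 + 1955100 = 1131622866313/246662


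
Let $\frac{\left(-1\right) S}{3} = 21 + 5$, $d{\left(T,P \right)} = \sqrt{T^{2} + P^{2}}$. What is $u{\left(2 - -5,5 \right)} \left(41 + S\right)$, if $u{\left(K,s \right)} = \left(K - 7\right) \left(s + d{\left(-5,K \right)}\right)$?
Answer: $0$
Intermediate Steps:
$d{\left(T,P \right)} = \sqrt{P^{2} + T^{2}}$
$S = -78$ ($S = - 3 \left(21 + 5\right) = \left(-3\right) 26 = -78$)
$u{\left(K,s \right)} = \left(-7 + K\right) \left(s + \sqrt{25 + K^{2}}\right)$ ($u{\left(K,s \right)} = \left(K - 7\right) \left(s + \sqrt{K^{2} + \left(-5\right)^{2}}\right) = \left(-7 + K\right) \left(s + \sqrt{K^{2} + 25}\right) = \left(-7 + K\right) \left(s + \sqrt{25 + K^{2}}\right)$)
$u{\left(2 - -5,5 \right)} \left(41 + S\right) = \left(\left(-7\right) 5 - 7 \sqrt{25 + \left(2 - -5\right)^{2}} + \left(2 - -5\right) 5 + \left(2 - -5\right) \sqrt{25 + \left(2 - -5\right)^{2}}\right) \left(41 - 78\right) = \left(-35 - 7 \sqrt{25 + \left(2 + 5\right)^{2}} + \left(2 + 5\right) 5 + \left(2 + 5\right) \sqrt{25 + \left(2 + 5\right)^{2}}\right) \left(-37\right) = \left(-35 - 7 \sqrt{25 + 7^{2}} + 7 \cdot 5 + 7 \sqrt{25 + 7^{2}}\right) \left(-37\right) = \left(-35 - 7 \sqrt{25 + 49} + 35 + 7 \sqrt{25 + 49}\right) \left(-37\right) = \left(-35 - 7 \sqrt{74} + 35 + 7 \sqrt{74}\right) \left(-37\right) = 0 \left(-37\right) = 0$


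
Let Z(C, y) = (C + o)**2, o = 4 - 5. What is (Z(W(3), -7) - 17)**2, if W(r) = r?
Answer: 169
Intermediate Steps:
o = -1
Z(C, y) = (-1 + C)**2 (Z(C, y) = (C - 1)**2 = (-1 + C)**2)
(Z(W(3), -7) - 17)**2 = ((-1 + 3)**2 - 17)**2 = (2**2 - 17)**2 = (4 - 17)**2 = (-13)**2 = 169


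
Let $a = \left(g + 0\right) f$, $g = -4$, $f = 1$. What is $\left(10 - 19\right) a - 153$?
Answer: $-117$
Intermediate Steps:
$a = -4$ ($a = \left(-4 + 0\right) 1 = \left(-4\right) 1 = -4$)
$\left(10 - 19\right) a - 153 = \left(10 - 19\right) \left(-4\right) - 153 = \left(-9\right) \left(-4\right) - 153 = 36 - 153 = -117$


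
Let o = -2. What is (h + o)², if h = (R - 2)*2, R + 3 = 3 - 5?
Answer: 256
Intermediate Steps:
R = -5 (R = -3 + (3 - 5) = -3 - 2 = -5)
h = -14 (h = (-5 - 2)*2 = -7*2 = -14)
(h + o)² = (-14 - 2)² = (-16)² = 256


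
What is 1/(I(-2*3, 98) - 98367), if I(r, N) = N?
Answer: -1/98269 ≈ -1.0176e-5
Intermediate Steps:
1/(I(-2*3, 98) - 98367) = 1/(98 - 98367) = 1/(-98269) = -1/98269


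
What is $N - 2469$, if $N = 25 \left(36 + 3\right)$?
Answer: $-1494$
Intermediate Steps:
$N = 975$ ($N = 25 \cdot 39 = 975$)
$N - 2469 = 975 - 2469 = -1494$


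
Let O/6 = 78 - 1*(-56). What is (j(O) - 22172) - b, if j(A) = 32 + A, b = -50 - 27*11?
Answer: -20989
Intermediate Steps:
O = 804 (O = 6*(78 - 1*(-56)) = 6*(78 + 56) = 6*134 = 804)
b = -347 (b = -50 - 297 = -347)
(j(O) - 22172) - b = ((32 + 804) - 22172) - 1*(-347) = (836 - 22172) + 347 = -21336 + 347 = -20989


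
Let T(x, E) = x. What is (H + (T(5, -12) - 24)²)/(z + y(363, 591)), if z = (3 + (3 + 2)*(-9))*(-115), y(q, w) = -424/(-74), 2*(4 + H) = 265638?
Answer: 2463756/89461 ≈ 27.540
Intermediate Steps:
H = 132815 (H = -4 + (½)*265638 = -4 + 132819 = 132815)
y(q, w) = 212/37 (y(q, w) = -424*(-1/74) = 212/37)
z = 4830 (z = (3 + 5*(-9))*(-115) = (3 - 45)*(-115) = -42*(-115) = 4830)
(H + (T(5, -12) - 24)²)/(z + y(363, 591)) = (132815 + (5 - 24)²)/(4830 + 212/37) = (132815 + (-19)²)/(178922/37) = (132815 + 361)*(37/178922) = 133176*(37/178922) = 2463756/89461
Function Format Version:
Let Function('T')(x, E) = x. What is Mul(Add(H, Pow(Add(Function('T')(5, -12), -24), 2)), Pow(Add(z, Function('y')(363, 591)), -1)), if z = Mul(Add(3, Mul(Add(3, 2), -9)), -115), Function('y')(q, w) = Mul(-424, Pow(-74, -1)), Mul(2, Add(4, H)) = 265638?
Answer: Rational(2463756, 89461) ≈ 27.540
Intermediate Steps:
H = 132815 (H = Add(-4, Mul(Rational(1, 2), 265638)) = Add(-4, 132819) = 132815)
Function('y')(q, w) = Rational(212, 37) (Function('y')(q, w) = Mul(-424, Rational(-1, 74)) = Rational(212, 37))
z = 4830 (z = Mul(Add(3, Mul(5, -9)), -115) = Mul(Add(3, -45), -115) = Mul(-42, -115) = 4830)
Mul(Add(H, Pow(Add(Function('T')(5, -12), -24), 2)), Pow(Add(z, Function('y')(363, 591)), -1)) = Mul(Add(132815, Pow(Add(5, -24), 2)), Pow(Add(4830, Rational(212, 37)), -1)) = Mul(Add(132815, Pow(-19, 2)), Pow(Rational(178922, 37), -1)) = Mul(Add(132815, 361), Rational(37, 178922)) = Mul(133176, Rational(37, 178922)) = Rational(2463756, 89461)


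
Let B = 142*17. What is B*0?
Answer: 0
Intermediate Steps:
B = 2414
B*0 = 2414*0 = 0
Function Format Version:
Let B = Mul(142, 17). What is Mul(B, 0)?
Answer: 0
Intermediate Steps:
B = 2414
Mul(B, 0) = Mul(2414, 0) = 0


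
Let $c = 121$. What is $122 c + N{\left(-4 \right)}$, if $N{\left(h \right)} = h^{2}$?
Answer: $14778$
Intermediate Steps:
$122 c + N{\left(-4 \right)} = 122 \cdot 121 + \left(-4\right)^{2} = 14762 + 16 = 14778$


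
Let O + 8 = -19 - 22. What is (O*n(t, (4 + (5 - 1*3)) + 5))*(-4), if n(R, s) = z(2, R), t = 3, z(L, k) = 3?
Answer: 588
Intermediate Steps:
O = -49 (O = -8 + (-19 - 22) = -8 - 41 = -49)
n(R, s) = 3
(O*n(t, (4 + (5 - 1*3)) + 5))*(-4) = -49*3*(-4) = -147*(-4) = 588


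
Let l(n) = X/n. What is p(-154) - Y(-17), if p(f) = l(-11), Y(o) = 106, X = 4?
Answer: -1170/11 ≈ -106.36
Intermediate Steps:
l(n) = 4/n
p(f) = -4/11 (p(f) = 4/(-11) = 4*(-1/11) = -4/11)
p(-154) - Y(-17) = -4/11 - 1*106 = -4/11 - 106 = -1170/11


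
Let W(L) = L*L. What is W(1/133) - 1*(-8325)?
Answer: 147260926/17689 ≈ 8325.0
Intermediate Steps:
W(L) = L²
W(1/133) - 1*(-8325) = (1/133)² - 1*(-8325) = (1/133)² + 8325 = 1/17689 + 8325 = 147260926/17689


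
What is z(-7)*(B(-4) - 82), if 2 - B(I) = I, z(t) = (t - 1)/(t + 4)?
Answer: -608/3 ≈ -202.67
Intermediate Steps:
z(t) = (-1 + t)/(4 + t)
B(I) = 2 - I
z(-7)*(B(-4) - 82) = ((-1 - 7)/(4 - 7))*((2 - 1*(-4)) - 82) = (-8/(-3))*((2 + 4) - 82) = (-1/3*(-8))*(6 - 82) = (8/3)*(-76) = -608/3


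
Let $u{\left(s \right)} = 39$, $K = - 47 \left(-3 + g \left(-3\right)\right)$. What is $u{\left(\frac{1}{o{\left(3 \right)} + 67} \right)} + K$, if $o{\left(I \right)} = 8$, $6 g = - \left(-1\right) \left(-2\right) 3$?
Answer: $39$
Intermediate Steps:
$g = -1$ ($g = \frac{\left(-1\right) \left(-1\right) \left(-2\right) 3}{6} = \frac{\left(-1\right) 2 \cdot 3}{6} = \frac{\left(-1\right) 6}{6} = \frac{1}{6} \left(-6\right) = -1$)
$K = 0$ ($K = - 47 \left(-3 - -3\right) = - 47 \left(-3 + 3\right) = \left(-47\right) 0 = 0$)
$u{\left(\frac{1}{o{\left(3 \right)} + 67} \right)} + K = 39 + 0 = 39$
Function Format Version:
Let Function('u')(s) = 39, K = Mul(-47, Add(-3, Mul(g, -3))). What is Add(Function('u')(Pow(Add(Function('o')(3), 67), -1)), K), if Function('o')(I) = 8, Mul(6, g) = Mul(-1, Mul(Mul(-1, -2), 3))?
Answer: 39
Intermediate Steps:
g = -1 (g = Mul(Rational(1, 6), Mul(-1, Mul(Mul(-1, -2), 3))) = Mul(Rational(1, 6), Mul(-1, Mul(2, 3))) = Mul(Rational(1, 6), Mul(-1, 6)) = Mul(Rational(1, 6), -6) = -1)
K = 0 (K = Mul(-47, Add(-3, Mul(-1, -3))) = Mul(-47, Add(-3, 3)) = Mul(-47, 0) = 0)
Add(Function('u')(Pow(Add(Function('o')(3), 67), -1)), K) = Add(39, 0) = 39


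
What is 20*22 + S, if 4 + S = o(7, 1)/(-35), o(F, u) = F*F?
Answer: 2173/5 ≈ 434.60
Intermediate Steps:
o(F, u) = F**2
S = -27/5 (S = -4 + 7**2/(-35) = -4 + 49*(-1/35) = -4 - 7/5 = -27/5 ≈ -5.4000)
20*22 + S = 20*22 - 27/5 = 440 - 27/5 = 2173/5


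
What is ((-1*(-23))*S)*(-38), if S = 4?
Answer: -3496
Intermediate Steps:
((-1*(-23))*S)*(-38) = (-1*(-23)*4)*(-38) = (23*4)*(-38) = 92*(-38) = -3496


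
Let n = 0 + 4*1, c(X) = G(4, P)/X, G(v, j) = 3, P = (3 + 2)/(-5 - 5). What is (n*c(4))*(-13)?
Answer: -39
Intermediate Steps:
P = -½ (P = 5/(-10) = 5*(-⅒) = -½ ≈ -0.50000)
c(X) = 3/X
n = 4 (n = 0 + 4 = 4)
(n*c(4))*(-13) = (4*(3/4))*(-13) = (4*(3*(¼)))*(-13) = (4*(¾))*(-13) = 3*(-13) = -39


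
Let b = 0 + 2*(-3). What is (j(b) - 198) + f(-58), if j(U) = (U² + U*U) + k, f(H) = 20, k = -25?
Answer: -131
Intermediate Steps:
b = -6 (b = 0 - 6 = -6)
j(U) = -25 + 2*U² (j(U) = (U² + U*U) - 25 = (U² + U²) - 25 = 2*U² - 25 = -25 + 2*U²)
(j(b) - 198) + f(-58) = ((-25 + 2*(-6)²) - 198) + 20 = ((-25 + 2*36) - 198) + 20 = ((-25 + 72) - 198) + 20 = (47 - 198) + 20 = -151 + 20 = -131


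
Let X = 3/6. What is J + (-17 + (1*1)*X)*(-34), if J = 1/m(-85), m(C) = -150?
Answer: 84149/150 ≈ 560.99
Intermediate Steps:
X = ½ (X = 3*(⅙) = ½ ≈ 0.50000)
J = -1/150 (J = 1/(-150) = -1/150 ≈ -0.0066667)
J + (-17 + (1*1)*X)*(-34) = -1/150 + (-17 + (1*1)*(½))*(-34) = -1/150 + (-17 + 1*(½))*(-34) = -1/150 + (-17 + ½)*(-34) = -1/150 - 33/2*(-34) = -1/150 + 561 = 84149/150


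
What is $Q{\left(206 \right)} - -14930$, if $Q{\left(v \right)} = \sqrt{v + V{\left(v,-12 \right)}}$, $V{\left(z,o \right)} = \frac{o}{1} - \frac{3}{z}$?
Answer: $14930 + \frac{\sqrt{8231966}}{206} \approx 14944.0$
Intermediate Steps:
$V{\left(z,o \right)} = o - \frac{3}{z}$ ($V{\left(z,o \right)} = o 1 - \frac{3}{z} = o - \frac{3}{z}$)
$Q{\left(v \right)} = \sqrt{-12 + v - \frac{3}{v}}$ ($Q{\left(v \right)} = \sqrt{v - \left(12 + \frac{3}{v}\right)} = \sqrt{-12 + v - \frac{3}{v}}$)
$Q{\left(206 \right)} - -14930 = \sqrt{-12 + 206 - \frac{3}{206}} - -14930 = \sqrt{-12 + 206 - \frac{3}{206}} + 14930 = \sqrt{\frac{39961}{206}} + 14930 = \frac{\sqrt{8231966}}{206} + 14930 = 14930 + \frac{\sqrt{8231966}}{206}$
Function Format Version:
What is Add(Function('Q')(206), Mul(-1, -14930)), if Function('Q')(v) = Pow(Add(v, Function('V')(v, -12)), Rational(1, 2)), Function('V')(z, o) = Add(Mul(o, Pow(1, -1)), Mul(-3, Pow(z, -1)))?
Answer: Add(14930, Mul(Rational(1, 206), Pow(8231966, Rational(1, 2)))) ≈ 14944.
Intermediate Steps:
Function('V')(z, o) = Add(o, Mul(-3, Pow(z, -1))) (Function('V')(z, o) = Add(Mul(o, 1), Mul(-3, Pow(z, -1))) = Add(o, Mul(-3, Pow(z, -1))))
Function('Q')(v) = Pow(Add(-12, v, Mul(-3, Pow(v, -1))), Rational(1, 2)) (Function('Q')(v) = Pow(Add(v, Add(-12, Mul(-3, Pow(v, -1)))), Rational(1, 2)) = Pow(Add(-12, v, Mul(-3, Pow(v, -1))), Rational(1, 2)))
Add(Function('Q')(206), Mul(-1, -14930)) = Add(Pow(Add(-12, 206, Mul(-3, Pow(206, -1))), Rational(1, 2)), Mul(-1, -14930)) = Add(Pow(Add(-12, 206, Mul(-3, Rational(1, 206))), Rational(1, 2)), 14930) = Add(Pow(Add(-12, 206, Rational(-3, 206)), Rational(1, 2)), 14930) = Add(Pow(Rational(39961, 206), Rational(1, 2)), 14930) = Add(Mul(Rational(1, 206), Pow(8231966, Rational(1, 2))), 14930) = Add(14930, Mul(Rational(1, 206), Pow(8231966, Rational(1, 2))))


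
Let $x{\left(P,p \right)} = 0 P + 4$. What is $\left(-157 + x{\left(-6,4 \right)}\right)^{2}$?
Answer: $23409$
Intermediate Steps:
$x{\left(P,p \right)} = 4$ ($x{\left(P,p \right)} = 0 + 4 = 4$)
$\left(-157 + x{\left(-6,4 \right)}\right)^{2} = \left(-157 + 4\right)^{2} = \left(-153\right)^{2} = 23409$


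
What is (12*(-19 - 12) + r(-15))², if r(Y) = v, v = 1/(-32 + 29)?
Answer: 1247689/9 ≈ 1.3863e+5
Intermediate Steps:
v = -⅓ (v = 1/(-3) = -⅓ ≈ -0.33333)
r(Y) = -⅓
(12*(-19 - 12) + r(-15))² = (12*(-19 - 12) - ⅓)² = (12*(-31) - ⅓)² = (-372 - ⅓)² = (-1117/3)² = 1247689/9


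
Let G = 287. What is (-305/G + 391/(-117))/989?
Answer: -147902/33209631 ≈ -0.0044536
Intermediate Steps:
(-305/G + 391/(-117))/989 = (-305/287 + 391/(-117))/989 = (-305*1/287 + 391*(-1/117))*(1/989) = (-305/287 - 391/117)*(1/989) = -147902/33579*1/989 = -147902/33209631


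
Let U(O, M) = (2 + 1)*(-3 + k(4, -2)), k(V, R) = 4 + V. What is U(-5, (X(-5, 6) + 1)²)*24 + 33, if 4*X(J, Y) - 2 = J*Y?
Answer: 393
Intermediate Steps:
X(J, Y) = ½ + J*Y/4 (X(J, Y) = ½ + (J*Y)/4 = ½ + J*Y/4)
U(O, M) = 15 (U(O, M) = (2 + 1)*(-3 + (4 + 4)) = 3*(-3 + 8) = 3*5 = 15)
U(-5, (X(-5, 6) + 1)²)*24 + 33 = 15*24 + 33 = 360 + 33 = 393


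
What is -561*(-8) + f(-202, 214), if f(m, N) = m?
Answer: 4286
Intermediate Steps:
-561*(-8) + f(-202, 214) = -561*(-8) - 202 = 4488 - 202 = 4286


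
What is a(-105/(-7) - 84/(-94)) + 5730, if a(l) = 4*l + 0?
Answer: 272298/47 ≈ 5793.6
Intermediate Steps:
a(l) = 4*l
a(-105/(-7) - 84/(-94)) + 5730 = 4*(-105/(-7) - 84/(-94)) + 5730 = 4*(-105*(-⅐) - 84*(-1/94)) + 5730 = 4*(15 + 42/47) + 5730 = 4*(747/47) + 5730 = 2988/47 + 5730 = 272298/47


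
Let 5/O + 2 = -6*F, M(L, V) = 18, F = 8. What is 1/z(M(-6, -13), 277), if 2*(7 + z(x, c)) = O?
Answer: -20/141 ≈ -0.14184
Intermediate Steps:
O = -⅒ (O = 5/(-2 - 6*8) = 5/(-2 - 48) = 5/(-50) = 5*(-1/50) = -⅒ ≈ -0.10000)
z(x, c) = -141/20 (z(x, c) = -7 + (½)*(-⅒) = -7 - 1/20 = -141/20)
1/z(M(-6, -13), 277) = 1/(-141/20) = -20/141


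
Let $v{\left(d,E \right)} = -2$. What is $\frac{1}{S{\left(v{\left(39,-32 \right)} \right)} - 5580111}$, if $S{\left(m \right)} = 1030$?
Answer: $- \frac{1}{5579081} \approx -1.7924 \cdot 10^{-7}$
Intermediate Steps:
$\frac{1}{S{\left(v{\left(39,-32 \right)} \right)} - 5580111} = \frac{1}{1030 - 5580111} = \frac{1}{-5579081} = - \frac{1}{5579081}$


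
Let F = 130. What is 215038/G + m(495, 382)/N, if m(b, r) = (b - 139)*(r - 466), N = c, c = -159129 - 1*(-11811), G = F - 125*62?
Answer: -2620924967/93546930 ≈ -28.017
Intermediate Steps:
G = -7620 (G = 130 - 125*62 = 130 - 7750 = -7620)
c = -147318 (c = -159129 + 11811 = -147318)
N = -147318
m(b, r) = (-466 + r)*(-139 + b) (m(b, r) = (-139 + b)*(-466 + r) = (-466 + r)*(-139 + b))
215038/G + m(495, 382)/N = 215038/(-7620) + (64774 - 466*495 - 139*382 + 495*382)/(-147318) = 215038*(-1/7620) + (64774 - 230670 - 53098 + 189090)*(-1/147318) = -107519/3810 - 29904*(-1/147318) = -107519/3810 + 4984/24553 = -2620924967/93546930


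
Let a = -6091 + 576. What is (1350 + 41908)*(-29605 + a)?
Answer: -1519220960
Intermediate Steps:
a = -5515
(1350 + 41908)*(-29605 + a) = (1350 + 41908)*(-29605 - 5515) = 43258*(-35120) = -1519220960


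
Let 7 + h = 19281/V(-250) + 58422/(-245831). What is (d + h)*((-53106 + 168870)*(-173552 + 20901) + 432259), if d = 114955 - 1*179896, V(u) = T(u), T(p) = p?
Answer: 14123813795949509147831/12291550 ≈ 1.1491e+15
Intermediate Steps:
V(u) = u
h = -5184677261/61457750 (h = -7 + (19281/(-250) + 58422/(-245831)) = -7 + (19281*(-1/250) + 58422*(-1/245831)) = -7 + (-19281/250 - 58422/245831) = -7 - 4754473011/61457750 = -5184677261/61457750 ≈ -84.362)
d = -64941 (d = 114955 - 179896 = -64941)
(d + h)*((-53106 + 168870)*(-173552 + 20901) + 432259) = (-64941 - 5184677261/61457750)*((-53106 + 168870)*(-173552 + 20901) + 432259) = -3996312420011*(115764*(-152651) + 432259)/61457750 = -3996312420011*(-17671490364 + 432259)/61457750 = -3996312420011/61457750*(-17671058105) = 14123813795949509147831/12291550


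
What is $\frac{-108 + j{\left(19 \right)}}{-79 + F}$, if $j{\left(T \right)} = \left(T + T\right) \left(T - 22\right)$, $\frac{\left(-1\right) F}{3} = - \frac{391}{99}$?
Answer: $\frac{3663}{1108} \approx 3.306$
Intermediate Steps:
$F = \frac{391}{33}$ ($F = - 3 \left(- \frac{391}{99}\right) = - 3 \left(\left(-391\right) \frac{1}{99}\right) = \left(-3\right) \left(- \frac{391}{99}\right) = \frac{391}{33} \approx 11.848$)
$j{\left(T \right)} = 2 T \left(-22 + T\right)$
$\frac{-108 + j{\left(19 \right)}}{-79 + F} = \frac{-108 + 2 \cdot 19 \left(-22 + 19\right)}{-79 + \frac{391}{33}} = \frac{-108 + 2 \cdot 19 \left(-3\right)}{- \frac{2216}{33}} = \left(-108 - 114\right) \left(- \frac{33}{2216}\right) = \left(-222\right) \left(- \frac{33}{2216}\right) = \frac{3663}{1108}$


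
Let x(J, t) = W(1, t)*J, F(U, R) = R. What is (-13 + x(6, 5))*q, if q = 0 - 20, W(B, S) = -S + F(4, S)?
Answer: 260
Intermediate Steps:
W(B, S) = 0 (W(B, S) = -S + S = 0)
x(J, t) = 0 (x(J, t) = 0*J = 0)
q = -20
(-13 + x(6, 5))*q = (-13 + 0)*(-20) = -13*(-20) = 260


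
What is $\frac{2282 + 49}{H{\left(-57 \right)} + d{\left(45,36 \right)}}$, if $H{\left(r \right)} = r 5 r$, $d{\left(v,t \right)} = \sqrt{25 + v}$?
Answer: $\frac{7573419}{52779991} - \frac{2331 \sqrt{70}}{263899955} \approx 0.14342$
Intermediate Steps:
$H{\left(r \right)} = 5 r^{2}$ ($H{\left(r \right)} = 5 r r = 5 r^{2}$)
$\frac{2282 + 49}{H{\left(-57 \right)} + d{\left(45,36 \right)}} = \frac{2282 + 49}{5 \left(-57\right)^{2} + \sqrt{25 + 45}} = \frac{2331}{5 \cdot 3249 + \sqrt{70}} = \frac{2331}{16245 + \sqrt{70}}$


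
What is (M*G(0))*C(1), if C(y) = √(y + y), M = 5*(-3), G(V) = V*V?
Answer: 0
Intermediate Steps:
G(V) = V²
M = -15
C(y) = √2*√y (C(y) = √(2*y) = √2*√y)
(M*G(0))*C(1) = (-15*0²)*(√2*√1) = (-15*0)*(√2*1) = 0*√2 = 0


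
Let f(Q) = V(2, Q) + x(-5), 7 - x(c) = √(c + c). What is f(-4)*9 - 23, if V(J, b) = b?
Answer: 4 - 9*I*√10 ≈ 4.0 - 28.461*I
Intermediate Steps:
x(c) = 7 - √2*√c (x(c) = 7 - √(c + c) = 7 - √(2*c) = 7 - √2*√c)
f(Q) = 7 + Q - I*√10 (f(Q) = Q + (7 - √2*√(-5)) = Q + (7 - √2*I*√5) = Q + (7 - I*√10) = 7 + Q - I*√10)
f(-4)*9 - 23 = (7 - 4 - I*√10)*9 - 23 = (3 - I*√10)*9 - 23 = (27 - 9*I*√10) - 23 = 4 - 9*I*√10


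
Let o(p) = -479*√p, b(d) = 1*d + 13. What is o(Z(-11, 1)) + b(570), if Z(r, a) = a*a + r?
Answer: 583 - 479*I*√10 ≈ 583.0 - 1514.7*I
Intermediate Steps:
b(d) = 13 + d (b(d) = d + 13 = 13 + d)
Z(r, a) = r + a² (Z(r, a) = a² + r = r + a²)
o(Z(-11, 1)) + b(570) = -479*√(-11 + 1²) + (13 + 570) = -479*√(-11 + 1) + 583 = -479*I*√10 + 583 = 583 - 479*I*√10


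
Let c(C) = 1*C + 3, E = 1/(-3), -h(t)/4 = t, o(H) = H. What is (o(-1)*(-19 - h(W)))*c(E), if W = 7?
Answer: -24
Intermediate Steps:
h(t) = -4*t
E = -⅓ ≈ -0.33333
c(C) = 3 + C (c(C) = C + 3 = 3 + C)
(o(-1)*(-19 - h(W)))*c(E) = (-(-19 - (-4)*7))*(3 - ⅓) = -(-19 - 1*(-28))*(8/3) = -(-19 + 28)*(8/3) = -1*9*(8/3) = -9*8/3 = -24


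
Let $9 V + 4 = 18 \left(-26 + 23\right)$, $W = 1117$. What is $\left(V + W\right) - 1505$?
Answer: $- \frac{3550}{9} \approx -394.44$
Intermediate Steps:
$V = - \frac{58}{9}$ ($V = - \frac{4}{9} + \frac{18 \left(-26 + 23\right)}{9} = - \frac{4}{9} + \frac{18 \left(-3\right)}{9} = - \frac{4}{9} + \frac{1}{9} \left(-54\right) = - \frac{4}{9} - 6 = - \frac{58}{9} \approx -6.4444$)
$\left(V + W\right) - 1505 = \left(- \frac{58}{9} + 1117\right) - 1505 = \frac{9995}{9} - 1505 = - \frac{3550}{9}$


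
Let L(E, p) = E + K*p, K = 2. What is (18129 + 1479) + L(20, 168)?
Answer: 19964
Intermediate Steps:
L(E, p) = E + 2*p
(18129 + 1479) + L(20, 168) = (18129 + 1479) + (20 + 2*168) = 19608 + (20 + 336) = 19608 + 356 = 19964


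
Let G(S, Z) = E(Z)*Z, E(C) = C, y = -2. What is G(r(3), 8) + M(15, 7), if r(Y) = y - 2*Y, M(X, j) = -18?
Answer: 46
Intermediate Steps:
r(Y) = -2 - 2*Y
G(S, Z) = Z² (G(S, Z) = Z*Z = Z²)
G(r(3), 8) + M(15, 7) = 8² - 18 = 64 - 18 = 46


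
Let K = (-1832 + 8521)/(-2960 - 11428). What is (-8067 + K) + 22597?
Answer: 209050951/14388 ≈ 14530.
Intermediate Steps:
K = -6689/14388 (K = 6689/(-14388) = 6689*(-1/14388) = -6689/14388 ≈ -0.46490)
(-8067 + K) + 22597 = (-8067 - 6689/14388) + 22597 = -116074685/14388 + 22597 = 209050951/14388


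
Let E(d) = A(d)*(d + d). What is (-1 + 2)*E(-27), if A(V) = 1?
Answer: -54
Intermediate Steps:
E(d) = 2*d (E(d) = 1*(d + d) = 1*(2*d) = 2*d)
(-1 + 2)*E(-27) = (-1 + 2)*(2*(-27)) = 1*(-54) = -54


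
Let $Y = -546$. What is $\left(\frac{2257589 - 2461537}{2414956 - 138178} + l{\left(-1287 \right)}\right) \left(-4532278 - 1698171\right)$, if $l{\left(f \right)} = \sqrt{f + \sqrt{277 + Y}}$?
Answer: $\frac{635343806326}{1138389} - 6230449 \sqrt{-1287 + i \sqrt{269}} \approx -8.6608 \cdot 10^{5} - 2.2352 \cdot 10^{8} i$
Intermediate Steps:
$l{\left(f \right)} = \sqrt{f + i \sqrt{269}}$ ($l{\left(f \right)} = \sqrt{f + \sqrt{277 - 546}} = \sqrt{f + \sqrt{-269}} = \sqrt{f + i \sqrt{269}}$)
$\left(\frac{2257589 - 2461537}{2414956 - 138178} + l{\left(-1287 \right)}\right) \left(-4532278 - 1698171\right) = \left(\frac{2257589 - 2461537}{2414956 - 138178} + \sqrt{-1287 + i \sqrt{269}}\right) \left(-4532278 - 1698171\right) = \left(- \frac{203948}{2276778} + \sqrt{-1287 + i \sqrt{269}}\right) \left(-6230449\right) = \left(\left(-203948\right) \frac{1}{2276778} + \sqrt{-1287 + i \sqrt{269}}\right) \left(-6230449\right) = \left(- \frac{101974}{1138389} + \sqrt{-1287 + i \sqrt{269}}\right) \left(-6230449\right) = \frac{635343806326}{1138389} - 6230449 \sqrt{-1287 + i \sqrt{269}}$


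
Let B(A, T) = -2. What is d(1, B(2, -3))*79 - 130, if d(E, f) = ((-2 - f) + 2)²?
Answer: 186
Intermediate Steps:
d(E, f) = f² (d(E, f) = (-f)² = f²)
d(1, B(2, -3))*79 - 130 = (-2)²*79 - 130 = 4*79 - 130 = 316 - 130 = 186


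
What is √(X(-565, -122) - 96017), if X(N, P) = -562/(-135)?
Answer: I*√194425995/45 ≈ 309.86*I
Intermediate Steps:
X(N, P) = 562/135 (X(N, P) = -562*(-1/135) = 562/135)
√(X(-565, -122) - 96017) = √(562/135 - 96017) = √(-12961733/135) = I*√194425995/45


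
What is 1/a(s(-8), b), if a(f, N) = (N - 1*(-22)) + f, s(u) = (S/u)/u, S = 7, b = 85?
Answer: 64/6855 ≈ 0.0093362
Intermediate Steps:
s(u) = 7/u² (s(u) = (7/u)/u = 7/u²)
a(f, N) = 22 + N + f (a(f, N) = (N + 22) + f = (22 + N) + f = 22 + N + f)
1/a(s(-8), b) = 1/(22 + 85 + 7/(-8)²) = 1/(22 + 85 + 7*(1/64)) = 1/(22 + 85 + 7/64) = 1/(6855/64) = 64/6855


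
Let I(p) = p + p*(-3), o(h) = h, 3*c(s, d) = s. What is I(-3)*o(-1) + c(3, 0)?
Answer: -5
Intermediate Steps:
c(s, d) = s/3
I(p) = -2*p (I(p) = p - 3*p = -2*p)
I(-3)*o(-1) + c(3, 0) = -2*(-3)*(-1) + (1/3)*3 = 6*(-1) + 1 = -6 + 1 = -5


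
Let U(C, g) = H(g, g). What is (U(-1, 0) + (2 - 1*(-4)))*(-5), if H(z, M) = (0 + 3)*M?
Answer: -30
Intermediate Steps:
H(z, M) = 3*M
U(C, g) = 3*g
(U(-1, 0) + (2 - 1*(-4)))*(-5) = (3*0 + (2 - 1*(-4)))*(-5) = (0 + (2 + 4))*(-5) = (0 + 6)*(-5) = 6*(-5) = -30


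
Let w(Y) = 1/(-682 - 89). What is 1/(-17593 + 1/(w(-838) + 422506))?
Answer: -325752125/5730957134354 ≈ -5.6841e-5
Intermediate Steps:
w(Y) = -1/771 (w(Y) = 1/(-771) = -1/771)
1/(-17593 + 1/(w(-838) + 422506)) = 1/(-17593 + 1/(-1/771 + 422506)) = 1/(-17593 + 1/(325752125/771)) = 1/(-17593 + 771/325752125) = 1/(-5730957134354/325752125) = -325752125/5730957134354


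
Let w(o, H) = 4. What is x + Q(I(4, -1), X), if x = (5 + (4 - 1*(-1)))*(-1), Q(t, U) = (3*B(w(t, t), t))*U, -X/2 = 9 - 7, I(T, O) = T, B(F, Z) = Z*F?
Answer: -202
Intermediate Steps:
B(F, Z) = F*Z
X = -4 (X = -2*(9 - 7) = -2*2 = -4)
Q(t, U) = 12*U*t (Q(t, U) = (3*(4*t))*U = (12*t)*U = 12*U*t)
x = -10 (x = (5 + (4 + 1))*(-1) = (5 + 5)*(-1) = 10*(-1) = -10)
x + Q(I(4, -1), X) = -10 + 12*(-4)*4 = -10 - 192 = -202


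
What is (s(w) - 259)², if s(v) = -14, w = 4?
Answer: 74529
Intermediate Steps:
(s(w) - 259)² = (-14 - 259)² = (-273)² = 74529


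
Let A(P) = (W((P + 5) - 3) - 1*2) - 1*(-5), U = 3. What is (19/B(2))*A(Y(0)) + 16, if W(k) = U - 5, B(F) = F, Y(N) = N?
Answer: 51/2 ≈ 25.500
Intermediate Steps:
W(k) = -2 (W(k) = 3 - 5 = -2)
A(P) = 1 (A(P) = (-2 - 1*2) - 1*(-5) = (-2 - 2) + 5 = -4 + 5 = 1)
(19/B(2))*A(Y(0)) + 16 = (19/2)*1 + 16 = 19/2 + 16 = 51/2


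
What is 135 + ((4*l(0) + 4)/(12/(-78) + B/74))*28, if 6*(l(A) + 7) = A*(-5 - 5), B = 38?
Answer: -299877/173 ≈ -1733.4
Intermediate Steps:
l(A) = -7 - 5*A/3 (l(A) = -7 + (A*(-5 - 5))/6 = -7 + (A*(-10))/6 = -7 + (-10*A)/6 = -7 - 5*A/3)
135 + ((4*l(0) + 4)/(12/(-78) + B/74))*28 = 135 + ((4*(-7 - 5/3*0) + 4)/(12/(-78) + 38/74))*28 = 135 + ((4*(-7 + 0) + 4)/(12*(-1/78) + 38*(1/74)))*28 = 135 + ((4*(-7) + 4)/(-2/13 + 19/37))*28 = 135 + ((-28 + 4)/(173/481))*28 = 135 - 24*481/173*28 = 135 - 11544/173*28 = 135 - 323232/173 = -299877/173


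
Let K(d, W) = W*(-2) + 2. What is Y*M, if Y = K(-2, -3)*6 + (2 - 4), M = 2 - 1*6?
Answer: -184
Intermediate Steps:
K(d, W) = 2 - 2*W (K(d, W) = -2*W + 2 = 2 - 2*W)
M = -4 (M = 2 - 6 = -4)
Y = 46 (Y = (2 - 2*(-3))*6 + (2 - 4) = (2 + 6)*6 - 2 = 8*6 - 2 = 48 - 2 = 46)
Y*M = 46*(-4) = -184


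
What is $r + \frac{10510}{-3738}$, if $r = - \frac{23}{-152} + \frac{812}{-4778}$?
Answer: $- \frac{1920881425}{678686232} \approx -2.8303$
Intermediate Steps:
$r = - \frac{6765}{363128}$ ($r = \left(-23\right) \left(- \frac{1}{152}\right) + 812 \left(- \frac{1}{4778}\right) = \frac{23}{152} - \frac{406}{2389} = - \frac{6765}{363128} \approx -0.01863$)
$r + \frac{10510}{-3738} = - \frac{6765}{363128} + \frac{10510}{-3738} = - \frac{6765}{363128} + 10510 \left(- \frac{1}{3738}\right) = - \frac{6765}{363128} - \frac{5255}{1869} = - \frac{1920881425}{678686232}$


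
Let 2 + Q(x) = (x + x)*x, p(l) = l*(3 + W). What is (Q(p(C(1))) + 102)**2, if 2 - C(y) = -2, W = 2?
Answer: 810000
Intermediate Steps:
C(y) = 4 (C(y) = 2 - 1*(-2) = 2 + 2 = 4)
p(l) = 5*l (p(l) = l*(3 + 2) = l*5 = 5*l)
Q(x) = -2 + 2*x**2 (Q(x) = -2 + (x + x)*x = -2 + (2*x)*x = -2 + 2*x**2)
(Q(p(C(1))) + 102)**2 = ((-2 + 2*(5*4)**2) + 102)**2 = ((-2 + 2*20**2) + 102)**2 = ((-2 + 2*400) + 102)**2 = ((-2 + 800) + 102)**2 = (798 + 102)**2 = 900**2 = 810000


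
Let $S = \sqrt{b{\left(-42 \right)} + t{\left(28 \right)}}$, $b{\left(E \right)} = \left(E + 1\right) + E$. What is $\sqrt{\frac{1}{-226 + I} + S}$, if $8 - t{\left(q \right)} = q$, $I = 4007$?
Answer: $\frac{\sqrt{3781 + 14295961 i \sqrt{103}}}{3781} \approx 2.2527 + 2.2526 i$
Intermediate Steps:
$t{\left(q \right)} = 8 - q$
$b{\left(E \right)} = 1 + 2 E$ ($b{\left(E \right)} = \left(1 + E\right) + E = 1 + 2 E$)
$S = i \sqrt{103}$ ($S = \sqrt{\left(1 + 2 \left(-42\right)\right) + \left(8 - 28\right)} = \sqrt{\left(1 - 84\right) + \left(8 - 28\right)} = \sqrt{-83 - 20} = \sqrt{-103} = i \sqrt{103} \approx 10.149 i$)
$\sqrt{\frac{1}{-226 + I} + S} = \sqrt{\frac{1}{-226 + 4007} + i \sqrt{103}} = \sqrt{\frac{1}{3781} + i \sqrt{103}}$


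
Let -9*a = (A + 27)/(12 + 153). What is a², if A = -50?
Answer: 529/2205225 ≈ 0.00023988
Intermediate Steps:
a = 23/1485 (a = -(-50 + 27)/(9*(12 + 153)) = -(-23)/(9*165) = -⅑*(-23/165) = 23/1485 ≈ 0.015488)
a² = (23/1485)² = 529/2205225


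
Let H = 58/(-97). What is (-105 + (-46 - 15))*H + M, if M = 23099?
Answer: 2250231/97 ≈ 23198.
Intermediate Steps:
H = -58/97 (H = 58*(-1/97) = -58/97 ≈ -0.59794)
(-105 + (-46 - 15))*H + M = (-105 + (-46 - 15))*(-58/97) + 23099 = (-105 - 61)*(-58/97) + 23099 = -166*(-58/97) + 23099 = 9628/97 + 23099 = 2250231/97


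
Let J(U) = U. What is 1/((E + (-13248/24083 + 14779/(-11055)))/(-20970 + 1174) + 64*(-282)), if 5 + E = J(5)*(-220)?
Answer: -2635219418370/47560292715297449 ≈ -5.5408e-5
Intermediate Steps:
E = -1105 (E = -5 + 5*(-220) = -5 - 1100 = -1105)
1/((E + (-13248/24083 + 14779/(-11055)))/(-20970 + 1174) + 64*(-282)) = 1/((-1105 + (-13248/24083 + 14779/(-11055)))/(-20970 + 1174) + 64*(-282)) = 1/((-1105 + (-13248*1/24083 + 14779*(-1/11055)))/(-19796) - 18048) = 1/((-1105 + (-13248/24083 - 14779/11055))*(-1/19796) - 18048) = 1/((-1105 - 502379297/266237565)*(-1/19796) - 18048) = 1/(-294694888622/266237565*(-1/19796) - 18048) = 1/(147347444311/2635219418370 - 18048) = 1/(-47560292715297449/2635219418370) = -2635219418370/47560292715297449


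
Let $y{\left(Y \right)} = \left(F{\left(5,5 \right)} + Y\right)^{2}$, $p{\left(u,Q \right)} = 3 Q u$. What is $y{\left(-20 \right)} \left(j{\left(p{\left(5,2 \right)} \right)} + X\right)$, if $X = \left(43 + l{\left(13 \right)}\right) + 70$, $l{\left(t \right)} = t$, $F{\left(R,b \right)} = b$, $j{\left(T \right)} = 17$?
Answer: $32175$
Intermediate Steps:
$p{\left(u,Q \right)} = 3 Q u$
$X = 126$ ($X = \left(43 + 13\right) + 70 = 56 + 70 = 126$)
$y{\left(Y \right)} = \left(5 + Y\right)^{2}$
$y{\left(-20 \right)} \left(j{\left(p{\left(5,2 \right)} \right)} + X\right) = \left(5 - 20\right)^{2} \left(17 + 126\right) = \left(-15\right)^{2} \cdot 143 = 225 \cdot 143 = 32175$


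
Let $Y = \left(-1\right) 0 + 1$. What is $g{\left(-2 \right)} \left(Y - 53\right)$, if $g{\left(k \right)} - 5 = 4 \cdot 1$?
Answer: $-468$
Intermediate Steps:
$Y = 1$ ($Y = 0 + 1 = 1$)
$g{\left(k \right)} = 9$ ($g{\left(k \right)} = 5 + 4 \cdot 1 = 5 + 4 = 9$)
$g{\left(-2 \right)} \left(Y - 53\right) = 9 \left(1 - 53\right) = 9 \left(-52\right) = -468$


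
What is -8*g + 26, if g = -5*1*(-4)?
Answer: -134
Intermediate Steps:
g = 20 (g = -5*(-4) = 20)
-8*g + 26 = -8*20 + 26 = -160 + 26 = -134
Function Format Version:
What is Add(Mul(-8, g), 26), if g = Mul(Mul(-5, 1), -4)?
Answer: -134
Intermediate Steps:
g = 20 (g = Mul(-5, -4) = 20)
Add(Mul(-8, g), 26) = Add(Mul(-8, 20), 26) = Add(-160, 26) = -134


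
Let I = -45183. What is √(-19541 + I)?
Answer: 2*I*√16181 ≈ 254.41*I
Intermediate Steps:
√(-19541 + I) = √(-19541 - 45183) = √(-64724) = 2*I*√16181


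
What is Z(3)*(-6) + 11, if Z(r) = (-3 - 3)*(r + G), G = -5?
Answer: -61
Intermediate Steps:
Z(r) = 30 - 6*r (Z(r) = (-3 - 3)*(r - 5) = -6*(-5 + r) = 30 - 6*r)
Z(3)*(-6) + 11 = (30 - 6*3)*(-6) + 11 = (30 - 18)*(-6) + 11 = 12*(-6) + 11 = -72 + 11 = -61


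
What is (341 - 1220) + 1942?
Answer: 1063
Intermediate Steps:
(341 - 1220) + 1942 = -879 + 1942 = 1063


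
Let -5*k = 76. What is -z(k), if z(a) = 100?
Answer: -100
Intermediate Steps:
k = -76/5 (k = -1/5*76 = -76/5 ≈ -15.200)
-z(k) = -1*100 = -100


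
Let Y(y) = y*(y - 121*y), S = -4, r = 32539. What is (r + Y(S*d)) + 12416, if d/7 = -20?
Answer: -37587045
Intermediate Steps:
d = -140 (d = 7*(-20) = -140)
Y(y) = -120*y² (Y(y) = y*(-120*y) = -120*y²)
(r + Y(S*d)) + 12416 = (32539 - 120*(-4*(-140))²) + 12416 = (32539 - 120*560²) + 12416 = (32539 - 120*313600) + 12416 = (32539 - 37632000) + 12416 = -37599461 + 12416 = -37587045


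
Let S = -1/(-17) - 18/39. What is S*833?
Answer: -4361/13 ≈ -335.46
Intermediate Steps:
S = -89/221 (S = -1*(-1/17) - 18*1/39 = 1/17 - 6/13 = -89/221 ≈ -0.40271)
S*833 = -89/221*833 = -4361/13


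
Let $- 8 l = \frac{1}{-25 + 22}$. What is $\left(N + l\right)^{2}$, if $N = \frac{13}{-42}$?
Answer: $\frac{225}{3136} \approx 0.071747$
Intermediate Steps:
$N = - \frac{13}{42}$ ($N = 13 \left(- \frac{1}{42}\right) = - \frac{13}{42} \approx -0.30952$)
$l = \frac{1}{24}$ ($l = - \frac{1}{8 \left(-25 + 22\right)} = - \frac{1}{8 \left(-3\right)} = \left(- \frac{1}{8}\right) \left(- \frac{1}{3}\right) = \frac{1}{24} \approx 0.041667$)
$\left(N + l\right)^{2} = \left(- \frac{13}{42} + \frac{1}{24}\right)^{2} = \left(- \frac{15}{56}\right)^{2} = \frac{225}{3136}$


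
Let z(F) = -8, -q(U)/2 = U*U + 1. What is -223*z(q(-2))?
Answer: 1784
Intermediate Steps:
q(U) = -2 - 2*U² (q(U) = -2*(U*U + 1) = -2*(U² + 1) = -2*(1 + U²) = -2 - 2*U²)
-223*z(q(-2)) = -223*(-8) = 1784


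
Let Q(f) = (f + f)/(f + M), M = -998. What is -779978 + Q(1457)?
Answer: -358006988/459 ≈ -7.7997e+5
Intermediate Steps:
Q(f) = 2*f/(-998 + f) (Q(f) = (f + f)/(f - 998) = (2*f)/(-998 + f) = 2*f/(-998 + f))
-779978 + Q(1457) = -779978 + 2*1457/(-998 + 1457) = -779978 + 2*1457/459 = -779978 + 2*1457*(1/459) = -779978 + 2914/459 = -358006988/459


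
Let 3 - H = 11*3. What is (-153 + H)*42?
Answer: -7686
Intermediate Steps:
H = -30 (H = 3 - 11*3 = 3 - 1*33 = 3 - 33 = -30)
(-153 + H)*42 = (-153 - 30)*42 = -183*42 = -7686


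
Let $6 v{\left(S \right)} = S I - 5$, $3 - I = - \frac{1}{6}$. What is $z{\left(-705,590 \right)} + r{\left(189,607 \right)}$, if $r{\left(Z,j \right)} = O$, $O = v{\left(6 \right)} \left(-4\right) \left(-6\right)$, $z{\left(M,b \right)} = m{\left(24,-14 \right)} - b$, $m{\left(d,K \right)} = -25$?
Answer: $-559$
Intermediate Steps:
$I = \frac{19}{6}$ ($I = 3 - - \frac{1}{6} = 3 + \frac{1}{6} = \frac{19}{6} \approx 3.1667$)
$v{\left(S \right)} = - \frac{5}{6} + \frac{19 S}{36}$ ($v{\left(S \right)} = \frac{S \frac{19}{6} - 5}{6} = \frac{\frac{19 S}{6} - 5}{6} = \frac{-5 + \frac{19 S}{6}}{6} = - \frac{5}{6} + \frac{19 S}{36}$)
$z{\left(M,b \right)} = -25 - b$
$O = 56$ ($O = \left(- \frac{5}{6} + \frac{19}{36} \cdot 6\right) \left(-4\right) \left(-6\right) = \left(- \frac{5}{6} + \frac{19}{6}\right) \left(-4\right) \left(-6\right) = \frac{7}{3} \left(-4\right) \left(-6\right) = \left(- \frac{28}{3}\right) \left(-6\right) = 56$)
$r{\left(Z,j \right)} = 56$
$z{\left(-705,590 \right)} + r{\left(189,607 \right)} = \left(-25 - 590\right) + 56 = -615 + 56 = -559$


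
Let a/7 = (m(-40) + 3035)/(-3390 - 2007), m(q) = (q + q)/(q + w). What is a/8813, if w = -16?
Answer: -7085/15854587 ≈ -0.00044687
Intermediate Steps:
m(q) = 2*q/(-16 + q) (m(q) = (q + q)/(q - 16) = (2*q)/(-16 + q) = 2*q/(-16 + q))
a = -7085/1799 (a = 7*((2*(-40)/(-16 - 40) + 3035)/(-3390 - 2007)) = 7*((2*(-40)/(-56) + 3035)/(-5397)) = 7*((2*(-40)*(-1/56) + 3035)*(-1/5397)) = 7*((10/7 + 3035)*(-1/5397)) = 7*((21255/7)*(-1/5397)) = 7*(-7085/12593) = -7085/1799 ≈ -3.9383)
a/8813 = -7085/1799/8813 = -7085/1799*1/8813 = -7085/15854587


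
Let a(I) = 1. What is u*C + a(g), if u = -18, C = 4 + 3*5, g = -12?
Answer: -341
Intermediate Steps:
C = 19 (C = 4 + 15 = 19)
u*C + a(g) = -18*19 + 1 = -342 + 1 = -341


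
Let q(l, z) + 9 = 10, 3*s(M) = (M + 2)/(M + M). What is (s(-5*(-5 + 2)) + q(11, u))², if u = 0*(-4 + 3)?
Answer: 11449/8100 ≈ 1.4135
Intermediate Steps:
u = 0 (u = 0*(-1) = 0)
s(M) = (2 + M)/(6*M) (s(M) = ((M + 2)/(M + M))/3 = ((2 + M)/((2*M)))/3 = ((2 + M)*(1/(2*M)))/3 = ((2 + M)/(2*M))/3 = (2 + M)/(6*M))
q(l, z) = 1 (q(l, z) = -9 + 10 = 1)
(s(-5*(-5 + 2)) + q(11, u))² = ((2 - 5*(-5 + 2))/(6*((-5*(-5 + 2)))) + 1)² = ((2 - 5*(-3))/(6*((-5*(-3)))) + 1)² = ((⅙)*(2 + 15)/15 + 1)² = ((⅙)*(1/15)*17 + 1)² = (17/90 + 1)² = (107/90)² = 11449/8100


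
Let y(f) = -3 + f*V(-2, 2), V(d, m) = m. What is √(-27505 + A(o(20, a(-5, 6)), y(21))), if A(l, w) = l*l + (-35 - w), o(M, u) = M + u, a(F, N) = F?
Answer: I*√27354 ≈ 165.39*I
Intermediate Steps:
y(f) = -3 + 2*f (y(f) = -3 + f*2 = -3 + 2*f)
A(l, w) = -35 + l² - w (A(l, w) = l² + (-35 - w) = -35 + l² - w)
√(-27505 + A(o(20, a(-5, 6)), y(21))) = √(-27505 + (-35 + (20 - 5)² - (-3 + 2*21))) = √(-27505 + (-35 + 15² - (-3 + 42))) = √(-27505 + (-35 + 225 - 1*39)) = √(-27505 + (-35 + 225 - 39)) = √(-27505 + 151) = √(-27354) = I*√27354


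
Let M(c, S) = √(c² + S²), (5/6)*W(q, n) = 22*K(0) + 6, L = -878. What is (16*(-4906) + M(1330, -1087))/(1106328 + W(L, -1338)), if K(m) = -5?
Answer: -49060/691377 + 5*√2950469/5531016 ≈ -0.069407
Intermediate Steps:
W(q, n) = -624/5 (W(q, n) = 6*(22*(-5) + 6)/5 = 6*(-110 + 6)/5 = (6/5)*(-104) = -624/5)
M(c, S) = √(S² + c²)
(16*(-4906) + M(1330, -1087))/(1106328 + W(L, -1338)) = (16*(-4906) + √((-1087)² + 1330²))/(1106328 - 624/5) = (-78496 + √(1181569 + 1768900))/(5531016/5) = (-78496 + √2950469)*(5/5531016) = -49060/691377 + 5*√2950469/5531016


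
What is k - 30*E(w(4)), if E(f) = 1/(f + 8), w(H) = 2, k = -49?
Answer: -52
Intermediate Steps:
E(f) = 1/(8 + f)
k - 30*E(w(4)) = -49 - 30/(8 + 2) = -49 - 30/10 = -49 - 30*⅒ = -49 - 3 = -52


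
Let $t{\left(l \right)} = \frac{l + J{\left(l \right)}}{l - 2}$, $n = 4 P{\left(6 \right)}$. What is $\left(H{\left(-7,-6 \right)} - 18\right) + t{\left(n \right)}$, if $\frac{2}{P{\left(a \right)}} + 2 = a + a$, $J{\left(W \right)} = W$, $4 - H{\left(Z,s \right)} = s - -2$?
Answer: $- \frac{34}{3} \approx -11.333$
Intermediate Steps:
$H{\left(Z,s \right)} = 2 - s$ ($H{\left(Z,s \right)} = 4 - \left(s - -2\right) = 4 - \left(s + 2\right) = 4 - \left(2 + s\right) = 2 - s$)
$P{\left(a \right)} = \frac{2}{-2 + 2 a}$ ($P{\left(a \right)} = \frac{2}{-2 + \left(a + a\right)} = \frac{2}{-2 + 2 a}$)
$n = \frac{4}{5}$ ($n = \frac{4}{-1 + 6} = \frac{4}{5} \approx 0.8$)
$t{\left(l \right)} = \frac{2 l}{-2 + l}$ ($t{\left(l \right)} = \frac{l + l}{l - 2} = \frac{2 l}{-2 + l}$)
$\left(H{\left(-7,-6 \right)} - 18\right) + t{\left(n \right)} = \left(\left(2 - -6\right) - 18\right) + 2 \cdot \frac{4}{5} \frac{1}{-2 + \frac{4}{5}} = \left(\left(2 + 6\right) - 18\right) + 2 \cdot \frac{4}{5} \frac{1}{- \frac{6}{5}} = \left(8 - 18\right) + 2 \cdot \frac{4}{5} \left(- \frac{5}{6}\right) = -10 - \frac{4}{3} = - \frac{34}{3}$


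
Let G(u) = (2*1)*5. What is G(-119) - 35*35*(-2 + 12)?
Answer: -12240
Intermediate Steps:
G(u) = 10 (G(u) = 2*5 = 10)
G(-119) - 35*35*(-2 + 12) = 10 - 35*35*(-2 + 12) = 10 - 1225*10 = 10 - 1*12250 = 10 - 12250 = -12240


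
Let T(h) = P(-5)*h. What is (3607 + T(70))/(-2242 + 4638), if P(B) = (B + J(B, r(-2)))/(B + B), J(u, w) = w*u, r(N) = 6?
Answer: 963/599 ≈ 1.6077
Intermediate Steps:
J(u, w) = u*w
P(B) = 7/2 (P(B) = (B + B*6)/(B + B) = (B + 6*B)/((2*B)) = (7*B)*(1/(2*B)) = 7/2)
T(h) = 7*h/2
(3607 + T(70))/(-2242 + 4638) = (3607 + (7/2)*70)/(-2242 + 4638) = (3607 + 245)/2396 = 3852*(1/2396) = 963/599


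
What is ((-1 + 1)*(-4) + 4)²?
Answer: 16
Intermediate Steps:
((-1 + 1)*(-4) + 4)² = (0*(-4) + 4)² = (0 + 4)² = 4² = 16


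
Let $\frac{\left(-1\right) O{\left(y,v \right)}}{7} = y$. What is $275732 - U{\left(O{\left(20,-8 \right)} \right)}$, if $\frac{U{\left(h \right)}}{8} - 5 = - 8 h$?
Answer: $266732$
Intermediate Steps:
$O{\left(y,v \right)} = - 7 y$
$U{\left(h \right)} = 40 - 64 h$ ($U{\left(h \right)} = 40 + 8 \left(- 8 h\right) = 40 - 64 h$)
$275732 - U{\left(O{\left(20,-8 \right)} \right)} = 275732 - \left(40 - 64 \left(\left(-7\right) 20\right)\right) = 275732 - \left(40 - -8960\right) = 275732 - \left(40 + 8960\right) = 275732 - 9000 = 266732$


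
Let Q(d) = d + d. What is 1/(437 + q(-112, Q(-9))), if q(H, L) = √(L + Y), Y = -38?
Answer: 437/191025 - 2*I*√14/191025 ≈ 0.0022877 - 3.9175e-5*I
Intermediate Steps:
Q(d) = 2*d
q(H, L) = √(-38 + L) (q(H, L) = √(L - 38) = √(-38 + L))
1/(437 + q(-112, Q(-9))) = 1/(437 + √(-38 + 2*(-9))) = 1/(437 + √(-38 - 18)) = 1/(437 + √(-56)) = 1/(437 + 2*I*√14)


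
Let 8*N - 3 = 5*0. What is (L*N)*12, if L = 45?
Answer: 405/2 ≈ 202.50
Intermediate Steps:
N = 3/8 (N = 3/8 + (5*0)/8 = 3/8 + (⅛)*0 = 3/8 + 0 = 3/8 ≈ 0.37500)
(L*N)*12 = (45*(3/8))*12 = (135/8)*12 = 405/2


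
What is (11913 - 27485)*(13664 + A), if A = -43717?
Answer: 467985316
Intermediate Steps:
(11913 - 27485)*(13664 + A) = (11913 - 27485)*(13664 - 43717) = -15572*(-30053) = 467985316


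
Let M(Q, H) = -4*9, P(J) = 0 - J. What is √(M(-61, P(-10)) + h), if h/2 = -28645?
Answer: I*√57326 ≈ 239.43*I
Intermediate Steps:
h = -57290 (h = 2*(-28645) = -57290)
P(J) = -J
M(Q, H) = -36
√(M(-61, P(-10)) + h) = √(-36 - 57290) = √(-57326) = I*√57326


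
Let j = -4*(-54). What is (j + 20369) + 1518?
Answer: 22103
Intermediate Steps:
j = 216
(j + 20369) + 1518 = (216 + 20369) + 1518 = 20585 + 1518 = 22103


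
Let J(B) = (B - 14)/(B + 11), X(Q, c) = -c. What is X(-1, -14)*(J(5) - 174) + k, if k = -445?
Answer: -23111/8 ≈ -2888.9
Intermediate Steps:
J(B) = (-14 + B)/(11 + B)
X(-1, -14)*(J(5) - 174) + k = (-1*(-14))*((-14 + 5)/(11 + 5) - 174) - 445 = 14*(-9/16 - 174) - 445 = 14*(-2793/16) - 445 = -19551/8 - 445 = -23111/8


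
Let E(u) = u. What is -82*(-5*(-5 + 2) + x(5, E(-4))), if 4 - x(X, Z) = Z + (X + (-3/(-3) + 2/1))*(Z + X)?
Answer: -1230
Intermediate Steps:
x(X, Z) = 4 - Z - (3 + X)*(X + Z) (x(X, Z) = 4 - (Z + (X + (-3/(-3) + 2/1))*(Z + X)) = 4 - (Z + (X + (-3*(-⅓) + 2*1))*(X + Z)) = 4 - (Z + (X + (1 + 2))*(X + Z)) = 4 - (Z + (X + 3)*(X + Z)) = 4 - (Z + (3 + X)*(X + Z)) = 4 + (-Z - (3 + X)*(X + Z)) = 4 - Z - (3 + X)*(X + Z))
-82*(-5*(-5 + 2) + x(5, E(-4))) = -82*(-5*(-5 + 2) + (4 - 1*5² - 4*(-4) - 3*5 - 1*5*(-4))) = -82*(-5*(-3) + (4 - 1*25 + 16 - 15 + 20)) = -82*(15 + (4 - 25 + 16 - 15 + 20)) = -82*(15 + 0) = -82*15 = -1230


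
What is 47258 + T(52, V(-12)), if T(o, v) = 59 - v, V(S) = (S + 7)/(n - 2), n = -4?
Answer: 283897/6 ≈ 47316.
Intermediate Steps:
V(S) = -7/6 - S/6 (V(S) = (S + 7)/(-4 - 2) = (7 + S)/(-6) = (7 + S)*(-⅙) = -7/6 - S/6)
47258 + T(52, V(-12)) = 47258 + (59 - (-7/6 - ⅙*(-12))) = 47258 + (59 - (-7/6 + 2)) = 47258 + (59 - 1*⅚) = 47258 + (59 - ⅚) = 47258 + 349/6 = 283897/6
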